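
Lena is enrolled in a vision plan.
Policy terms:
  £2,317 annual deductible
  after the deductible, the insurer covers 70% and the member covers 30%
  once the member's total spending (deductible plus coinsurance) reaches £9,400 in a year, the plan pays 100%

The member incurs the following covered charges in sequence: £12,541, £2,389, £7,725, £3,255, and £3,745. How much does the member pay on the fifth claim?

Bill 1, £12,541: £2,317 to deductible, leaving £10,224; member's 30% is £3,067.20. Cost to member: £5,384.20. OOP to date £5,384.20.
Bill 2, £2,389: deductible already satisfied, so member's share is 30% × £2,389 = £716.70. Member pays £716.70; OOP now £6,100.90.
Bill 3, £7,725: 30% coinsurance on £7,725 = £2,317.50. Cost to member: £2,317.50. OOP to date £8,418.40.
Bill 4, £3,255: 30% coinsurance on £3,255 = £976.50. Member owes £976.50 (running OOP £9,394.90).
Bill 5, £3,745: deductible met; 30% of £3,745 = £1,123.50. That would push OOP to £10,518.40, over the £9,400 cap, so member pays £9,400 − £9,394.90 = £5.10.

£5.10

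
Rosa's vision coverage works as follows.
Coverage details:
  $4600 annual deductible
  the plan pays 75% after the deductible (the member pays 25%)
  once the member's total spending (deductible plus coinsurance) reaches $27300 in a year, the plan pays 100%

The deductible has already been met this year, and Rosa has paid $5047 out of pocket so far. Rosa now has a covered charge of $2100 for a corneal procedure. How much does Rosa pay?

The deductible is already satisfied, so the full bill goes to coinsurance.
25% of $2100 = $525 falls to the member.
Total out-of-pocket so far would be $5047 + $525 = $5572, below the $27300 cap — no reduction.

$525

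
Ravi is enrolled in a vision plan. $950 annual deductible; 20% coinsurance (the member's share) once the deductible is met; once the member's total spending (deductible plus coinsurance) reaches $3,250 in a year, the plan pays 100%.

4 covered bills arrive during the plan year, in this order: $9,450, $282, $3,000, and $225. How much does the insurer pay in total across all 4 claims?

Claim 1 — $9,450: $950 to deductible, leaving $8,500; member's 20% is $1,700. Cost to member: $2,650. OOP to date $2,650. Plan pays $9,450 − $2,650 = $6,800.
Claim 2 — $282: deductible already satisfied, so member's share is 20% × $282 = $56.40. Member owes $56.40 (running OOP $2,706.40). Plan pays $282 − $56.40 = $225.60.
Claim 3 — $3,000: deductible already satisfied, so member's share is 20% × $3,000 = $600. That would push OOP to $3,306.40, over the $3,250 cap, so member pays $3,250 − $2,706.40 = $543.60. Insurer: $3,000 − $543.60 = $2,456.40.
Claim 4 — $225: deductible met; 20% of $225 = $45. Adding that to $3,250 gives $3,295, past the $3,250 cap; member pays only $3,250 − $3,250 = $0. Plan pays $225 − $0 = $225.
Insurer total = bills − member's total = $12,957 − $3,250 = $9,707.

$9,707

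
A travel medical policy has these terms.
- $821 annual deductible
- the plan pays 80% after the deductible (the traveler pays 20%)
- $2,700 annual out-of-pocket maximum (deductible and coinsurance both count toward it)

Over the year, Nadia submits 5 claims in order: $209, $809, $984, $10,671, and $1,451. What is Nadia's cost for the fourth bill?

#1 ($209): fully absorbed by the deductible. Traveler owes $209 (running OOP $209).
#2 ($809): $612 to deductible, leaving $197; traveler's 20% is $39.40. Traveler pays $651.40; OOP now $860.40.
#3 ($984): deductible met; 20% of $984 = $196.80. Traveler owes $196.80 (running OOP $1,057.20).
#4 ($10,671): deductible already satisfied, so traveler's share is 20% × $10,671 = $2,134.20. That would push OOP to $3,191.40, over the $2,700 cap, so traveler pays $2,700 − $1,057.20 = $1,642.80.

$1,642.80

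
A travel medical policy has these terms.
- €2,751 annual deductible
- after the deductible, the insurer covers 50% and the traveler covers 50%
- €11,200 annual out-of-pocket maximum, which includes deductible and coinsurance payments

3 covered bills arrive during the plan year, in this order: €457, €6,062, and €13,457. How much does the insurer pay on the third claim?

Claim 1 — €457: entire amount goes to the deductible. Traveler owes €457 (running OOP €457). Plan pays €457 − €457 = €0.
Claim 2 — €6,062: €2,294 to deductible, leaving €3,768; coinsurance €3,768 × 50% = €1,884. Traveler pays €4,178; OOP now €4,635. Insurer: €6,062 − €4,178 = €1,884.
Claim 3 — €13,457: 50% coinsurance on €13,457 = €6,728.50. That would push OOP to €11,363.50, over the €11,200 cap, so traveler pays €11,200 − €4,635 = €6,565. Plan pays €13,457 − €6,565 = €6,892.

€6,892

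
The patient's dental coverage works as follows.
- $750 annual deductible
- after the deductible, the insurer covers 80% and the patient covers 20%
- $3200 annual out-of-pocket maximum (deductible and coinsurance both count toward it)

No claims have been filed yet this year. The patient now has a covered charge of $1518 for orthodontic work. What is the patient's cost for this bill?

$903.60

Deductible not yet touched, so the first $750 of the bill goes to the deductible.
After the $750 deductible portion, $1518 − $750 = $768 is subject to coinsurance.
Patient's 20% share of $768 is $153.60.
Patient responsibility before any cap: $750 + $153.60 = $903.60.
Year-to-date out-of-pocket becomes $0 + $903.60 = $903.60, still under the $3200 maximum, so no cap applies.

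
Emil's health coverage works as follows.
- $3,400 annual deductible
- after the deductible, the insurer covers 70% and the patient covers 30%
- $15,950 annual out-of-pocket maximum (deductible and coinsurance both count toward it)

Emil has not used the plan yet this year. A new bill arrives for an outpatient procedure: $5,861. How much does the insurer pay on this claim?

$1,722.70

The full $3,400 deductible is still open; $3,400 of this bill applies to it.
After the $3,400 deductible portion, $5,861 − $3,400 = $2,461 is subject to coinsurance.
30% of $2,461 = $738.30 falls to the patient.
Patient responsibility before any cap: $3,400 + $738.30 = $4,138.30.
Total out-of-pocket so far would be $0 + $4,138.30 = $4,138.30, below the $15,950 cap — no reduction.
The insurer covers the remainder: $5,861 − $4,138.30 = $1,722.70.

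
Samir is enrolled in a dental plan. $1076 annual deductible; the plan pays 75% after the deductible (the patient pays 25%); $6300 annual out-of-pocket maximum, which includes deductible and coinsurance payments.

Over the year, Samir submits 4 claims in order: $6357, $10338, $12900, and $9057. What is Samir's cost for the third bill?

Claim 1 ($6357): $1076 finishes the deductible; $5281 goes to coinsurance; coinsurance $5281 × 25% = $1320.25. Patient owes $2396.25 (running OOP $2396.25).
Claim 2 ($10338): deductible already satisfied, so patient's share is 25% × $10338 = $2584.50. Patient owes $2584.50 (running OOP $4980.75).
Claim 3 ($12900): deductible met; 25% of $12900 = $3225. OOP would hit $8205.75 > $6300, so the cap limits the patient to $6300 − $4980.75 = $1319.25.

$1319.25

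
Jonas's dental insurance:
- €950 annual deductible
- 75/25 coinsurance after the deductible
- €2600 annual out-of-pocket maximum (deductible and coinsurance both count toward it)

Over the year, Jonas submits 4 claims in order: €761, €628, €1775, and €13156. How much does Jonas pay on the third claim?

#1 (€761): all of it applies to the deductible. Patient pays €761; OOP now €761.
#2 (€628): €189 finishes the deductible; €439 goes to coinsurance; 25% of €439 = €109.75. Patient owes €298.75 (running OOP €1059.75).
#3 (€1775): deductible already satisfied, so patient's share is 25% × €1775 = €443.75. Patient owes €443.75 (running OOP €1503.50).

€443.75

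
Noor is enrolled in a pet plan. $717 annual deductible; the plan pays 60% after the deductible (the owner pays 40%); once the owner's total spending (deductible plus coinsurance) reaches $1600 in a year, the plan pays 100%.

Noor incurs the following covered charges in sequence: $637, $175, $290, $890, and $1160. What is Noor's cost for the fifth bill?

$373

Claim 1 — $637: fully absorbed by the deductible. Owner owes $637 (running OOP $637).
Claim 2 — $175: deductible takes $80, $95 remains; owner's 40% is $38. Cost to owner: $118. OOP to date $755.
Claim 3 — $290: deductible met; 40% of $290 = $116. Owner owes $116 (running OOP $871).
Claim 4 — $890: deductible already satisfied, so owner's share is 40% × $890 = $356. Cost to owner: $356. OOP to date $1227.
Claim 5 — $1160: 40% coinsurance on $1160 = $464. OOP would hit $1691 > $1600, so the cap limits the owner to $1600 − $1227 = $373.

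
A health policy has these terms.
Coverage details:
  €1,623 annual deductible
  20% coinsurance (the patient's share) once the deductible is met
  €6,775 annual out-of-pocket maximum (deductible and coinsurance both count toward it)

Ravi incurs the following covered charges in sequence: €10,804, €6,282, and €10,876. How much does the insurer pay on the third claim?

Claim 1 — €10,804: deductible takes €1,623, €9,181 remains; 20% of €9,181 = €1,836.20. Patient owes €3,459.20 (running OOP €3,459.20). Insurer: €10,804 − €3,459.20 = €7,344.80.
Claim 2 — €6,282: deductible already satisfied, so patient's share is 20% × €6,282 = €1,256.40. Patient pays €1,256.40; OOP now €4,715.60. Plan pays €6,282 − €1,256.40 = €5,025.60.
Claim 3 — €10,876: deductible already satisfied, so patient's share is 20% × €10,876 = €2,175.20. OOP would hit €6,890.80 > €6,775, so the cap limits the patient to €6,775 − €4,715.60 = €2,059.40. Insurer: €10,876 − €2,059.40 = €8,816.60.

€8,816.60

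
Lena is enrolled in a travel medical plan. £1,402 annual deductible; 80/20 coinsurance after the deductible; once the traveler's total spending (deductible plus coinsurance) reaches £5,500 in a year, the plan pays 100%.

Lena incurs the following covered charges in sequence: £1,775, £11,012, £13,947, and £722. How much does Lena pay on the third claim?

£1,821

Claim 1 — £1,775: deductible takes £1,402, £373 remains; traveler's 20% is £74.60. Traveler owes £1,476.60 (running OOP £1,476.60).
Claim 2 — £11,012: 20% coinsurance on £11,012 = £2,202.40. Traveler owes £2,202.40 (running OOP £3,679).
Claim 3 — £13,947: 20% coinsurance on £13,947 = £2,789.40. Adding that to £3,679 gives £6,468.40, past the £5,500 cap; traveler pays only £5,500 − £3,679 = £1,821.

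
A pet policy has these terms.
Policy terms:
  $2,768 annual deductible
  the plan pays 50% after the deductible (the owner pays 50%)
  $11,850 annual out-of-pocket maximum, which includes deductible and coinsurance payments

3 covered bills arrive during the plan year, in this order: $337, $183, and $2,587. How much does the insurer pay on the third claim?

$169.50

Bill 1, $337: fully absorbed by the deductible. Owner pays $337; OOP now $337. Plan pays $337 − $337 = $0.
Bill 2, $183: fully absorbed by the deductible. Owner pays $183; OOP now $520. Insurer: $183 − $183 = $0.
Bill 3, $2,587: $2,248 finishes the deductible; $339 goes to coinsurance; owner's 50% is $169.50. Cost to owner: $2,417.50. OOP to date $2,937.50. Plan pays $2,587 − $2,417.50 = $169.50.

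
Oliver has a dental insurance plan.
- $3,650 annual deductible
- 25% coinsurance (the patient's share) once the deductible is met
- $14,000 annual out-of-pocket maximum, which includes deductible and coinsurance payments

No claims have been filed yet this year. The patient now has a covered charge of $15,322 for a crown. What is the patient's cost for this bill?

The full $3,650 deductible is still open; $3,650 of this bill applies to it.
That leaves $15,322 − $3,650 = $11,672 for coinsurance.
Patient's 25% share of $11,672 is $2,918.
So the patient owes $3,650 + $2,918 = $6,568 before any cap.
Total out-of-pocket so far would be $0 + $6,568 = $6,568, below the $14,000 cap — no reduction.

$6,568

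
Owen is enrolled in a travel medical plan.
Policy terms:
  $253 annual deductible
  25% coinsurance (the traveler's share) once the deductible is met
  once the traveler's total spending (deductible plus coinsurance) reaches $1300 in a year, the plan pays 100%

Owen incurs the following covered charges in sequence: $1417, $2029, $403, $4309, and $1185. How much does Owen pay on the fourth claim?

$148

#1 ($1417): $253 finishes the deductible; $1164 goes to coinsurance; traveler's 25% is $291. Traveler pays $544; OOP now $544.
#2 ($2029): 25% coinsurance on $2029 = $507.25. Traveler owes $507.25 (running OOP $1051.25).
#3 ($403): deductible already satisfied, so traveler's share is 25% × $403 = $100.75. Traveler owes $100.75 (running OOP $1152).
#4 ($4309): deductible met; 25% of $4309 = $1077.25. OOP would hit $2229.25 > $1300, so the cap limits the traveler to $1300 − $1152 = $148.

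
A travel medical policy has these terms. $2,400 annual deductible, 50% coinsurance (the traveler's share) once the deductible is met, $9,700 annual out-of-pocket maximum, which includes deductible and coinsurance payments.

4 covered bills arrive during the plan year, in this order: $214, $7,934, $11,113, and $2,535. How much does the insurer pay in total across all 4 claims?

$12,096

#1 ($214): fully absorbed by the deductible. Traveler pays $214; OOP now $214. Insurer: $214 − $214 = $0.
#2 ($7,934): deductible takes $2,186, $5,748 remains; coinsurance $5,748 × 50% = $2,874. Traveler pays $5,060; OOP now $5,274. Insurer: $7,934 − $5,060 = $2,874.
#3 ($11,113): deductible already satisfied, so traveler's share is 50% × $11,113 = $5,556.50. OOP would hit $10,830.50 > $9,700, so the cap limits the traveler to $9,700 − $5,274 = $4,426. Insurer: $11,113 − $4,426 = $6,687.
#4 ($2,535): deductible met; 50% of $2,535 = $1,267.50. That would push OOP to $10,967.50, over the $9,700 cap, so traveler pays $9,700 − $9,700 = $0. Insurer: $2,535 − $0 = $2,535.
Insurer total: $0 + $2,874 + $6,687 + $2,535 = $12,096.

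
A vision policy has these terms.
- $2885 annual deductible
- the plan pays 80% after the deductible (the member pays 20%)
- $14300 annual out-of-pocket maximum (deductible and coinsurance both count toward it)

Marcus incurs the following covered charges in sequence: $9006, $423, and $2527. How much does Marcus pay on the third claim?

$505.40

Claim 1 ($9006): $2885 to deductible, leaving $6121; member's 20% is $1224.20. Member owes $4109.20 (running OOP $4109.20).
Claim 2 ($423): deductible met; 20% of $423 = $84.60. Member owes $84.60 (running OOP $4193.80).
Claim 3 ($2527): deductible already satisfied, so member's share is 20% × $2527 = $505.40. Cost to member: $505.40. OOP to date $4699.20.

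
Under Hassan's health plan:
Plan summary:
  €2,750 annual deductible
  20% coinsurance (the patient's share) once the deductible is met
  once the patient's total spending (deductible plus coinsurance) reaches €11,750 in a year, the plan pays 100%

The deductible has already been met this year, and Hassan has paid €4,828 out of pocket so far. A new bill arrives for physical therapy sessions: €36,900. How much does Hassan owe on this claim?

€6,922

With the deductible met, the entire €36,900 is subject to coinsurance.
Patient's 20% share of €36,900 is €7,380.
Adding €7,380 to the €4,828 already spent would give €12,208, which exceeds the €11,750 cap; the patient pays just €11,750 − €4,828 = €6,922.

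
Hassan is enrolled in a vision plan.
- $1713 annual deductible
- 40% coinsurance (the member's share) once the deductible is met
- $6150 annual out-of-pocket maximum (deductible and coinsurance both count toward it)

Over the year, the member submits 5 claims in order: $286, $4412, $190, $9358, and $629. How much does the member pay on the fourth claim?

#1 ($286): fully absorbed by the deductible. Member owes $286 (running OOP $286).
#2 ($4412): deductible takes $1427, $2985 remains; member's 40% is $1194. Member pays $2621; OOP now $2907.
#3 ($190): 40% coinsurance on $190 = $76. Member pays $76; OOP now $2983.
#4 ($9358): deductible already satisfied, so member's share is 40% × $9358 = $3743.20. OOP would hit $6726.20 > $6150, so the cap limits the member to $6150 − $2983 = $3167.

$3167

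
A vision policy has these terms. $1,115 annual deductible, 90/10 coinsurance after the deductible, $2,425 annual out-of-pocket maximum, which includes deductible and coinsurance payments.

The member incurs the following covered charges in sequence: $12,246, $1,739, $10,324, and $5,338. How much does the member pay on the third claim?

$23

Claim 1 ($12,246): deductible takes $1,115, $11,131 remains; coinsurance $11,131 × 10% = $1,113.10. Member owes $2,228.10 (running OOP $2,228.10).
Claim 2 ($1,739): deductible met; 10% of $1,739 = $173.90. Member owes $173.90 (running OOP $2,402).
Claim 3 ($10,324): 10% coinsurance on $10,324 = $1,032.40. That would push OOP to $3,434.40, over the $2,425 cap, so member pays $2,425 − $2,402 = $23.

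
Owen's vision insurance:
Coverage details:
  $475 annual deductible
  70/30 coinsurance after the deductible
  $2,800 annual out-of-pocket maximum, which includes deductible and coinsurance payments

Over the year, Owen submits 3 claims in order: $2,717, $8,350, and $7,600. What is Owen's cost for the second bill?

Claim 1 — $2,717: deductible takes $475, $2,242 remains; member's 30% is $672.60. Member owes $1,147.60 (running OOP $1,147.60).
Claim 2 — $8,350: 30% coinsurance on $8,350 = $2,505. That would push OOP to $3,652.60, over the $2,800 cap, so member pays $2,800 − $1,147.60 = $1,652.40.

$1,652.40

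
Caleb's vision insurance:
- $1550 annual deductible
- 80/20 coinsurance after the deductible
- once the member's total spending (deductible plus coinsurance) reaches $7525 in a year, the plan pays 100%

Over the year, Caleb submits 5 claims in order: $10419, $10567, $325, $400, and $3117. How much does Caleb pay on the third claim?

Claim 1 — $10419: $1550 to deductible, leaving $8869; coinsurance $8869 × 20% = $1773.80. Member pays $3323.80; OOP now $3323.80.
Claim 2 — $10567: 20% coinsurance on $10567 = $2113.40. Cost to member: $2113.40. OOP to date $5437.20.
Claim 3 — $325: deductible already satisfied, so member's share is 20% × $325 = $65. Cost to member: $65. OOP to date $5502.20.

$65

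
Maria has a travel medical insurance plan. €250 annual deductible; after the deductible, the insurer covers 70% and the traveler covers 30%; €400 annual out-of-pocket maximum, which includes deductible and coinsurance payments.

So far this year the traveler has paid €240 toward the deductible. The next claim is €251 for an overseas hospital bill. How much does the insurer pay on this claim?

Remaining deductible: €250 − €240 = €10.
That leaves €251 − €10 = €241 for coinsurance.
30% of €241 = €72.30 falls to the traveler.
So the traveler owes €10 + €72.30 = €82.30 before any cap.
Year-to-date out-of-pocket becomes €240 + €82.30 = €322.30, still under the €400 maximum, so no cap applies.
Insurer pays the balance: €251 − €82.30 = €168.70.

€168.70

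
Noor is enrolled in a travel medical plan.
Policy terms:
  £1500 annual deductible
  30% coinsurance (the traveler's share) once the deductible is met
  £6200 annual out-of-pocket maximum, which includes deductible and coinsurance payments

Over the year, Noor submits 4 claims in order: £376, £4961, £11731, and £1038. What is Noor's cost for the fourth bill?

£29.60

Claim 1 (£376): entire amount goes to the deductible. Traveler pays £376; OOP now £376.
Claim 2 (£4961): £1124 to deductible, leaving £3837; coinsurance £3837 × 30% = £1151.10. Traveler pays £2275.10; OOP now £2651.10.
Claim 3 (£11731): 30% coinsurance on £11731 = £3519.30. Traveler owes £3519.30 (running OOP £6170.40).
Claim 4 (£1038): deductible met; 30% of £1038 = £311.40. That would push OOP to £6481.80, over the £6200 cap, so traveler pays £6200 − £6170.40 = £29.60.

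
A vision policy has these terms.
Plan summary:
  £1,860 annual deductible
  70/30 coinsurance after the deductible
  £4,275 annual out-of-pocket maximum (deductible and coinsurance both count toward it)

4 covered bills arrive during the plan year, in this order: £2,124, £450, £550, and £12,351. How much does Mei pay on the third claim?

#1 (£2,124): deductible takes £1,860, £264 remains; coinsurance £264 × 30% = £79.20. Member pays £1,939.20; OOP now £1,939.20.
#2 (£450): deductible met; 30% of £450 = £135. Cost to member: £135. OOP to date £2,074.20.
#3 (£550): 30% coinsurance on £550 = £165. Member owes £165 (running OOP £2,239.20).

£165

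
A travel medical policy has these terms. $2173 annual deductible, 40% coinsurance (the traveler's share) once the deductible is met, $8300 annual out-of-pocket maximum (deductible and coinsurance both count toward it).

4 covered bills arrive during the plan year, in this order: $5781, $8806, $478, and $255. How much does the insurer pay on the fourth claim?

Claim 1 ($5781): $2173 finishes the deductible; $3608 goes to coinsurance; 40% of $3608 = $1443.20. Traveler pays $3616.20; OOP now $3616.20. Insurer: $5781 − $3616.20 = $2164.80.
Claim 2 ($8806): deductible already satisfied, so traveler's share is 40% × $8806 = $3522.40. Cost to traveler: $3522.40. OOP to date $7138.60. Plan pays $8806 − $3522.40 = $5283.60.
Claim 3 ($478): 40% coinsurance on $478 = $191.20. Traveler pays $191.20; OOP now $7329.80. Insurer: $478 − $191.20 = $286.80.
Claim 4 ($255): deductible already satisfied, so traveler's share is 40% × $255 = $102. Traveler owes $102 (running OOP $7431.80). Plan pays $255 − $102 = $153.

$153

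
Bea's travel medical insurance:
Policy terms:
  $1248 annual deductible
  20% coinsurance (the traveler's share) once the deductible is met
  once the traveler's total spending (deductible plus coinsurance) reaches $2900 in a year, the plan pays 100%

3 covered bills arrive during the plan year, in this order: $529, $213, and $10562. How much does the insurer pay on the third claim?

Claim 1 — $529: fully absorbed by the deductible. Traveler owes $529 (running OOP $529). Plan pays $529 − $529 = $0.
Claim 2 — $213: fully absorbed by the deductible. Traveler owes $213 (running OOP $742). Plan pays $213 − $213 = $0.
Claim 3 — $10562: deductible takes $506, $10056 remains; coinsurance $10056 × 20% = $2011.20. Claim cost before the cap: $506 + $2011.20 = $2517.20. That would push OOP to $3259.20, over the $2900 cap, so traveler pays $2900 − $742 = $2158. Plan pays $10562 − $2158 = $8404.

$8404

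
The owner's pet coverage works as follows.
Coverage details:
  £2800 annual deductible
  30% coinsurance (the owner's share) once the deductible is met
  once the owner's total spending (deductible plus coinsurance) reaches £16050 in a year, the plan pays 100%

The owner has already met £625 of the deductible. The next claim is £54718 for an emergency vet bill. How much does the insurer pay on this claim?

£39293

Remaining deductible: £2800 − £625 = £2175.
The remaining £52543 (= £54718 − £2175) moves to coinsurance.
30% of £52543 = £15762.90 falls to the owner.
So the owner owes £2175 + £15762.90 = £17937.90 before any cap.
That would bring total out-of-pocket to £18562.90, past the £16050 cap. The owner is capped at £16050 − £625 = £15425 on this claim.
The insurer covers the remainder: £54718 − £15425 = £39293.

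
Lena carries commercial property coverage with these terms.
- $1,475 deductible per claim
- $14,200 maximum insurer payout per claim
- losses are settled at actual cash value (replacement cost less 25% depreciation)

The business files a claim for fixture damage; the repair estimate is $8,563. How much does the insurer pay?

$4,947.25

At 25% depreciation, ACV = $8,563 − $2,140.75 = $6,422.25.
Subtract the deductible: $6,422.25 − $1,475 = $4,947.25.
$4,947.25 ≤ $14,200, so the limit doesn't bind; insurer pays $4,947.25.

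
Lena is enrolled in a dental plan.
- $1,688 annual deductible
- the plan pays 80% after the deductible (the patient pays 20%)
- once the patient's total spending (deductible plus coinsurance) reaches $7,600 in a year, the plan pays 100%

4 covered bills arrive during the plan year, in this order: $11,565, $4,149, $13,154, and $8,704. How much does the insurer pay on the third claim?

$10,523.20

Claim 1 ($11,565): deductible takes $1,688, $9,877 remains; patient's 20% is $1,975.40. Patient pays $3,663.40; OOP now $3,663.40. Insurer: $11,565 − $3,663.40 = $7,901.60.
Claim 2 ($4,149): deductible already satisfied, so patient's share is 20% × $4,149 = $829.80. Patient pays $829.80; OOP now $4,493.20. Plan pays $4,149 − $829.80 = $3,319.20.
Claim 3 ($13,154): deductible met; 20% of $13,154 = $2,630.80. Cost to patient: $2,630.80. OOP to date $7,124. Insurer: $13,154 − $2,630.80 = $10,523.20.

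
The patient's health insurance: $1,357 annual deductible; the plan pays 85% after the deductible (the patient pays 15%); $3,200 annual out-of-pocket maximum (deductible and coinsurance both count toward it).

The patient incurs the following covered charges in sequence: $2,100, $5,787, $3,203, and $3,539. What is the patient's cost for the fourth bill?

$383.05

#1 ($2,100): $1,357 to deductible, leaving $743; coinsurance $743 × 15% = $111.45. Cost to patient: $1,468.45. OOP to date $1,468.45.
#2 ($5,787): deductible already satisfied, so patient's share is 15% × $5,787 = $868.05. Cost to patient: $868.05. OOP to date $2,336.50.
#3 ($3,203): 15% coinsurance on $3,203 = $480.45. Patient owes $480.45 (running OOP $2,816.95).
#4 ($3,539): deductible already satisfied, so patient's share is 15% × $3,539 = $530.85. OOP would hit $3,347.80 > $3,200, so the cap limits the patient to $3,200 − $2,816.95 = $383.05.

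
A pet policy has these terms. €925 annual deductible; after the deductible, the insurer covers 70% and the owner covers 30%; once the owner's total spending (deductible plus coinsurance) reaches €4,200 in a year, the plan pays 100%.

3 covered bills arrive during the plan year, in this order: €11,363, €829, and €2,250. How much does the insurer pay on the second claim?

€685.40

Bill 1, €11,363: €925 to deductible, leaving €10,438; coinsurance €10,438 × 30% = €3,131.40. Owner owes €4,056.40 (running OOP €4,056.40). Plan pays €11,363 − €4,056.40 = €7,306.60.
Bill 2, €829: deductible already satisfied, so owner's share is 30% × €829 = €248.70. Adding that to €4,056.40 gives €4,305.10, past the €4,200 cap; owner pays only €4,200 − €4,056.40 = €143.60. Insurer: €829 − €143.60 = €685.40.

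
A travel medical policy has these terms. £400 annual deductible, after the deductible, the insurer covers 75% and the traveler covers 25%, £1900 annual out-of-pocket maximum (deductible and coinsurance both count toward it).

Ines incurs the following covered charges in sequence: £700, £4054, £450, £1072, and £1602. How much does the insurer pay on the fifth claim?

#1 (£700): deductible takes £400, £300 remains; coinsurance £300 × 25% = £75. Cost to traveler: £475. OOP to date £475. Insurer: £700 − £475 = £225.
#2 (£4054): deductible already satisfied, so traveler's share is 25% × £4054 = £1013.50. Traveler owes £1013.50 (running OOP £1488.50). Plan pays £4054 − £1013.50 = £3040.50.
#3 (£450): 25% coinsurance on £450 = £112.50. Traveler pays £112.50; OOP now £1601. Insurer: £450 − £112.50 = £337.50.
#4 (£1072): deductible already satisfied, so traveler's share is 25% × £1072 = £268. Traveler pays £268; OOP now £1869. Insurer: £1072 − £268 = £804.
#5 (£1602): 25% coinsurance on £1602 = £400.50. OOP would hit £2269.50 > £1900, so the cap limits the traveler to £1900 − £1869 = £31. Insurer: £1602 − £31 = £1571.

£1571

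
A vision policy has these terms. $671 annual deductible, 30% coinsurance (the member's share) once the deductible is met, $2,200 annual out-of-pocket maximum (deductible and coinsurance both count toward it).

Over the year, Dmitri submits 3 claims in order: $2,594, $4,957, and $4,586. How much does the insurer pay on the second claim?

Bill 1, $2,594: deductible takes $671, $1,923 remains; member's 30% is $576.90. Cost to member: $1,247.90. OOP to date $1,247.90. Insurer: $2,594 − $1,247.90 = $1,346.10.
Bill 2, $4,957: 30% coinsurance on $4,957 = $1,487.10. Adding that to $1,247.90 gives $2,735, past the $2,200 cap; member pays only $2,200 − $1,247.90 = $952.10. Plan pays $4,957 − $952.10 = $4,004.90.

$4,004.90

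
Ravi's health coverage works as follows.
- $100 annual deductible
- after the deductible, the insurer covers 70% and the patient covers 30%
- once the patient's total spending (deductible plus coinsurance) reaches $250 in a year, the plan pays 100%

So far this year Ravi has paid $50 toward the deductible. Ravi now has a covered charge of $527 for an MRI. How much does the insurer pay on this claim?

$50 of the $100 deductible is already met, leaving $50.
After the $50 deductible portion, $527 − $50 = $477 is subject to coinsurance.
Coinsurance: $477 × 30% = $143.10.
So the patient owes $50 + $143.10 = $193.10 before any cap.
Total out-of-pocket so far would be $50 + $193.10 = $243.10, below the $250 cap — no reduction.
The insurer covers the remainder: $527 − $193.10 = $333.90.

$333.90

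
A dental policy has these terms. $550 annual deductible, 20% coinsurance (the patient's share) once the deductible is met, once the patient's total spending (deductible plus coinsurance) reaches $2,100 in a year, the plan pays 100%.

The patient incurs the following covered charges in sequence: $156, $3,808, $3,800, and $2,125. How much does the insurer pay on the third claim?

Bill 1, $156: entire amount goes to the deductible. Patient owes $156 (running OOP $156). Insurer: $156 − $156 = $0.
Bill 2, $3,808: $394 to deductible, leaving $3,414; coinsurance $3,414 × 20% = $682.80. Cost to patient: $1,076.80. OOP to date $1,232.80. Plan pays $3,808 − $1,076.80 = $2,731.20.
Bill 3, $3,800: 20% coinsurance on $3,800 = $760. Cost to patient: $760. OOP to date $1,992.80. Plan pays $3,800 − $760 = $3,040.

$3,040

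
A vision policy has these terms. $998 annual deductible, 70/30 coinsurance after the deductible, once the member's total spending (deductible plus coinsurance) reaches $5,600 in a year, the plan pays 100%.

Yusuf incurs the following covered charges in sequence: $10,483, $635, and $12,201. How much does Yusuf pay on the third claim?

$1,566

Claim 1 ($10,483): $998 finishes the deductible; $9,485 goes to coinsurance; 30% of $9,485 = $2,845.50. Cost to member: $3,843.50. OOP to date $3,843.50.
Claim 2 ($635): 30% coinsurance on $635 = $190.50. Member owes $190.50 (running OOP $4,034).
Claim 3 ($12,201): deductible met; 30% of $12,201 = $3,660.30. Adding that to $4,034 gives $7,694.30, past the $5,600 cap; member pays only $5,600 − $4,034 = $1,566.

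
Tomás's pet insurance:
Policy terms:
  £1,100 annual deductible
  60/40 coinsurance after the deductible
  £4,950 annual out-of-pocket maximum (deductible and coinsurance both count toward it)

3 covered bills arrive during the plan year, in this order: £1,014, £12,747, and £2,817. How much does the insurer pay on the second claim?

£8,811

#1 (£1,014): entire amount goes to the deductible. Cost to owner: £1,014. OOP to date £1,014. Insurer: £1,014 − £1,014 = £0.
#2 (£12,747): £86 to deductible, leaving £12,661; owner's 40% is £5,064.40. Claim cost before the cap: £86 + £5,064.40 = £5,150.40. That would push OOP to £6,164.40, over the £4,950 cap, so owner pays £4,950 − £1,014 = £3,936. Insurer: £12,747 − £3,936 = £8,811.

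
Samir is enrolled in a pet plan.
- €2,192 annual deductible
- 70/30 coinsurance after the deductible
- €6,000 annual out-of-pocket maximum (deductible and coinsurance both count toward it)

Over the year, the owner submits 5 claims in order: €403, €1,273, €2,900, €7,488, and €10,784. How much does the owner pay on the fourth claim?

Claim 1 — €403: fully absorbed by the deductible. Owner pays €403; OOP now €403.
Claim 2 — €1,273: entire amount goes to the deductible. Owner pays €1,273; OOP now €1,676.
Claim 3 — €2,900: €516 to deductible, leaving €2,384; 30% of €2,384 = €715.20. Cost to owner: €1,231.20. OOP to date €2,907.20.
Claim 4 — €7,488: deductible already satisfied, so owner's share is 30% × €7,488 = €2,246.40. Cost to owner: €2,246.40. OOP to date €5,153.60.

€2,246.40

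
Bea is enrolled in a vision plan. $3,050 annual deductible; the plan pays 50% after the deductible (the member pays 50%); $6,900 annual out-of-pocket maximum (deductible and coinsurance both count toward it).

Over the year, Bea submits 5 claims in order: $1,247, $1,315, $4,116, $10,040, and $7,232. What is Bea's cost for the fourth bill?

Claim 1 — $1,247: fully absorbed by the deductible. Member owes $1,247 (running OOP $1,247).
Claim 2 — $1,315: fully absorbed by the deductible. Cost to member: $1,315. OOP to date $2,562.
Claim 3 — $4,116: deductible takes $488, $3,628 remains; coinsurance $3,628 × 50% = $1,814. Member owes $2,302 (running OOP $4,864).
Claim 4 — $10,040: 50% coinsurance on $10,040 = $5,020. That would push OOP to $9,884, over the $6,900 cap, so member pays $6,900 − $4,864 = $2,036.

$2,036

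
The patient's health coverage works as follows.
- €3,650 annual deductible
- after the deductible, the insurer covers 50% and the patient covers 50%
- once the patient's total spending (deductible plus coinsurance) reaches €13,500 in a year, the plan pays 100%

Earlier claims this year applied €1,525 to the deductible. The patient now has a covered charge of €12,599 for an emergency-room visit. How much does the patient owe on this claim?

€1,525 of the €3,650 deductible is already met, leaving €2,125.
The remaining €10,474 (= €12,599 − €2,125) moves to coinsurance.
Coinsurance: €10,474 × 50% = €5,237.
That puts the patient's cost at €2,125 + €5,237 = €7,362 before any cap.
Year-to-date out-of-pocket becomes €1,525 + €7,362 = €8,887, still under the €13,500 maximum, so no cap applies.

€7,362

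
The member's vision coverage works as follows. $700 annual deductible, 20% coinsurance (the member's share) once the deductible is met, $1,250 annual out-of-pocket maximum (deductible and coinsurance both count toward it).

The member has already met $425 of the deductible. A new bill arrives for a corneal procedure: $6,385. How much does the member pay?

$825

Deductible still to meet: $700 − $425 = $275.
After the $275 deductible portion, $6,385 − $275 = $6,110 is subject to coinsurance.
Coinsurance: $6,110 × 20% = $1,222.
So the member owes $275 + $1,222 = $1,497 before any cap.
Year-to-date out-of-pocket would reach $425 + $1,497 = $1,922, above the $1,250 maximum, so the member pays only $1,250 − $425 = $825.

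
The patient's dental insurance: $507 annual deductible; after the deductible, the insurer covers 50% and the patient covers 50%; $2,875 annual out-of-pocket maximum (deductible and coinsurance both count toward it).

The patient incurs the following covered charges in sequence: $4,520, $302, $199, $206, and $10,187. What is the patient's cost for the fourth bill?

Bill 1, $4,520: deductible takes $507, $4,013 remains; coinsurance $4,013 × 50% = $2,006.50. Patient owes $2,513.50 (running OOP $2,513.50).
Bill 2, $302: deductible already satisfied, so patient's share is 50% × $302 = $151. Patient pays $151; OOP now $2,664.50.
Bill 3, $199: 50% coinsurance on $199 = $99.50. Patient owes $99.50 (running OOP $2,764).
Bill 4, $206: 50% coinsurance on $206 = $103. Cost to patient: $103. OOP to date $2,867.

$103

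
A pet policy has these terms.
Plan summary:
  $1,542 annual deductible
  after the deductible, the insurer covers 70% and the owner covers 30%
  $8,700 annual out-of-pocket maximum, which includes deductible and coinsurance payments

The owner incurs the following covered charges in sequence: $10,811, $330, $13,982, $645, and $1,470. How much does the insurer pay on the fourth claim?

Claim 1 — $10,811: $1,542 to deductible, leaving $9,269; 30% of $9,269 = $2,780.70. Cost to owner: $4,322.70. OOP to date $4,322.70. Insurer: $10,811 − $4,322.70 = $6,488.30.
Claim 2 — $330: deductible already satisfied, so owner's share is 30% × $330 = $99. Owner pays $99; OOP now $4,421.70. Plan pays $330 − $99 = $231.
Claim 3 — $13,982: deductible met; 30% of $13,982 = $4,194.60. Owner owes $4,194.60 (running OOP $8,616.30). Plan pays $13,982 − $4,194.60 = $9,787.40.
Claim 4 — $645: deductible already satisfied, so owner's share is 30% × $645 = $193.50. That would push OOP to $8,809.80, over the $8,700 cap, so owner pays $8,700 − $8,616.30 = $83.70. Plan pays $645 − $83.70 = $561.30.

$561.30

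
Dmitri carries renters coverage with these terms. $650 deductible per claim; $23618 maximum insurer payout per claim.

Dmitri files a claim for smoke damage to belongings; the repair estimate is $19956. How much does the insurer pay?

After the deductible, $19956 − $650 = $19306 remains.
That's under the $23618 cap, so the insurer reimburses the full $19306.

$19306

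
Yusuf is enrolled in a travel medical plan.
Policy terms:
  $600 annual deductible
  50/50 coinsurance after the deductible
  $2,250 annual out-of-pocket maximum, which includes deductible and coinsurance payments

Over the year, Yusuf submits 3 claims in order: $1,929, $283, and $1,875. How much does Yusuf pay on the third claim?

#1 ($1,929): $600 to deductible, leaving $1,329; traveler's 50% is $664.50. Traveler owes $1,264.50 (running OOP $1,264.50).
#2 ($283): deductible met; 50% of $283 = $141.50. Traveler pays $141.50; OOP now $1,406.
#3 ($1,875): deductible met; 50% of $1,875 = $937.50. Adding that to $1,406 gives $2,343.50, past the $2,250 cap; traveler pays only $2,250 − $1,406 = $844.

$844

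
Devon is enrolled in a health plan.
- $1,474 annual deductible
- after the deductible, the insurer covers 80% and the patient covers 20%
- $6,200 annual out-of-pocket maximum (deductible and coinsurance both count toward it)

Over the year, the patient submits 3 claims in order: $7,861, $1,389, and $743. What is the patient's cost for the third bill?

#1 ($7,861): deductible takes $1,474, $6,387 remains; 20% of $6,387 = $1,277.40. Patient pays $2,751.40; OOP now $2,751.40.
#2 ($1,389): deductible met; 20% of $1,389 = $277.80. Patient owes $277.80 (running OOP $3,029.20).
#3 ($743): deductible met; 20% of $743 = $148.60. Cost to patient: $148.60. OOP to date $3,177.80.

$148.60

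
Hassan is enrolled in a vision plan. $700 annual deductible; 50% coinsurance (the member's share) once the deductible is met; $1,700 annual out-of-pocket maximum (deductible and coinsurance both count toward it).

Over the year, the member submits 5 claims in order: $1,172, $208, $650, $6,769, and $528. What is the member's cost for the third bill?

$325

Claim 1 ($1,172): deductible takes $700, $472 remains; 50% of $472 = $236. Member pays $936; OOP now $936.
Claim 2 ($208): 50% coinsurance on $208 = $104. Member pays $104; OOP now $1,040.
Claim 3 ($650): 50% coinsurance on $650 = $325. Cost to member: $325. OOP to date $1,365.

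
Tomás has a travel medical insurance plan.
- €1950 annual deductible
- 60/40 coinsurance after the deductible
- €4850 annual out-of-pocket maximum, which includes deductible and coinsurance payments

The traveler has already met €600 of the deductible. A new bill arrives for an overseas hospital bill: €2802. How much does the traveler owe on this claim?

Remaining deductible: €1950 − €600 = €1350.
The remaining €1452 (= €2802 − €1350) moves to coinsurance.
Coinsurance: €1452 × 40% = €580.80.
So the traveler owes €1350 + €580.80 = €1930.80 before any cap.
Year-to-date out-of-pocket becomes €600 + €1930.80 = €2530.80, still under the €4850 maximum, so no cap applies.

€1930.80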